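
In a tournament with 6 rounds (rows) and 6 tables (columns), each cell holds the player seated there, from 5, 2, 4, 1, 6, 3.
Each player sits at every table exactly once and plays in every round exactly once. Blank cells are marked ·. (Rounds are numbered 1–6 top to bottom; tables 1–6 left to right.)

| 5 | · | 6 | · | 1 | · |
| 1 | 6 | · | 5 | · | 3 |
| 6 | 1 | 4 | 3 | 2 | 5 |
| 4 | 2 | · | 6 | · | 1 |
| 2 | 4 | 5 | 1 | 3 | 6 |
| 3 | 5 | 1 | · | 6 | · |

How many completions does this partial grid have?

Round 1, table 2: eliminating its round and table leaves {3}.
Round 1, table 4: eliminating its round and table leaves {2, 4}.
Round 1, table 6: eliminating its round and table leaves {2, 4}.
Round 2, table 3: eliminating its round and table leaves {2}.
Round 2, table 5: eliminating its round and table leaves {4}.
Round 4, table 3: eliminating its round and table leaves {3}.
Round 4, table 5: eliminating its round and table leaves {5}.
Round 6, table 4: eliminating its round and table leaves {2, 4}.
Round 6, table 6: eliminating its round and table leaves {2, 4}.
Enumerating the assignments across these blanks that avoid any round or table repeat gives 2 completions.

2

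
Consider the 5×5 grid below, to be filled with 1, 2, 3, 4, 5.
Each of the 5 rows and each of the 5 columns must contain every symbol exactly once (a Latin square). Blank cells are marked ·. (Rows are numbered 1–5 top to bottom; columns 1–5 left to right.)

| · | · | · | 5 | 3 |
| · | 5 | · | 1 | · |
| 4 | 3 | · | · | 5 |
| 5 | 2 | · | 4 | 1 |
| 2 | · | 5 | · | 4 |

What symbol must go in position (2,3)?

4

Row 1, column 1: row 1 has {3, 5} and column 1 has {2, 4, 5}, leaving only 1.
Row 1, column 2: row 1 has {1, 3, 5} and column 2 has {2, 3, 5}, leaving only 4.
Row 1, column 3: row 1 has {1, 3, 4, 5} and column 3 has {5}, leaving only 2.
Row 2, column 1: row 2 has {1, 5} and column 1 has {1, 2, 4, 5}, leaving only 3.
Row 2 already has {1, 3, 5} and column 3 already has {2, 5}, so row 2, column 3 must be 4.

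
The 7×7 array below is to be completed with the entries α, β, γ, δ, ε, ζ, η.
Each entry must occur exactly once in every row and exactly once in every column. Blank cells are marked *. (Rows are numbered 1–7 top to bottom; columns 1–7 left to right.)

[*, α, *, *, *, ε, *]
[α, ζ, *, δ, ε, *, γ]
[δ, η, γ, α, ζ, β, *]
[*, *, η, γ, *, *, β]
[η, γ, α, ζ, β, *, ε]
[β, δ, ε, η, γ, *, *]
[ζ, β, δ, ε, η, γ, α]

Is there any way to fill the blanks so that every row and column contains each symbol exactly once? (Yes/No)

No

Row 3, column 7: row 3 together with column 7 already contain {α, β, γ, δ, ε, ζ, η} — every symbol — so nothing can go there. The grid has no valid completion.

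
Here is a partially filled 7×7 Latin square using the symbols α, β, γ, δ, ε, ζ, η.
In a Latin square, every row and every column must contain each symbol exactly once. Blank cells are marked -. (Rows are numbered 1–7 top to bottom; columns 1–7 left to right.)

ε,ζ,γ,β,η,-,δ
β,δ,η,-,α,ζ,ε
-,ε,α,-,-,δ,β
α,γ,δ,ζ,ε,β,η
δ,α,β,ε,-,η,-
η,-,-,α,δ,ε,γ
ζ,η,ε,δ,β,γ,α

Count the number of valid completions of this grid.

1

Row 1, column 6: eliminating its row and column leaves {α}.
Row 2, column 4: eliminating its row and column leaves {γ}.
Row 3, column 1: eliminating its row and column leaves {γ}.
Row 3, column 4: eliminating its row and column leaves {γ, η}.
Row 3, column 5: eliminating its row and column leaves {γ, ζ}.
Row 5, column 5: eliminating its row and column leaves {γ, ζ}.
Row 5, column 7: eliminating its row and column leaves {ζ}.
Row 6, column 2: eliminating its row and column leaves {β}.
Row 6, column 3: eliminating its row and column leaves {ζ}.
Only one assignment across all blanks avoids any row or column repeat, giving 1 completion.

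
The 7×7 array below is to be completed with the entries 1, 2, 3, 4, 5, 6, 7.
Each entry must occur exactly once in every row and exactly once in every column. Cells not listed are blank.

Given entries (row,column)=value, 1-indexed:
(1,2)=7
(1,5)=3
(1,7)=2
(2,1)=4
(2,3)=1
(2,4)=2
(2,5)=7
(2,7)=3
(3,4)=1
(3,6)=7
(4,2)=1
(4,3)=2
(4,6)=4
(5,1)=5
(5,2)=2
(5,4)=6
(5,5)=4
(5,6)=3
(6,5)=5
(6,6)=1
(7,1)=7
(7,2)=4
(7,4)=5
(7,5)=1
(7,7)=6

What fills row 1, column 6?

Row 1, column 4: row 1 has {2, 3, 7} and column 4 has {1, 2, 5, 6}, leaving only 4.
Row 4, column 5: row 4 has {1, 2, 4} and column 5 has {1, 3, 4, 5, 7}, leaving only 6.
Row 3, column 5: row 3 has {1, 7} and column 5 has {1, 3, 4, 5, 6, 7}, leaving only 2.
Row 4, column 1: row 4 has {1, 2, 4, 6} and column 1 has {4, 5, 7}, leaving only 3.
Row 3, column 1: row 3 has {1, 2, 7} and column 1 has {3, 4, 5, 7}, leaving only 6.
Row 1, column 1: row 1 has {2, 3, 4, 7} and column 1 has {3, 4, 5, 6, 7}, leaving only 1.
Row 4, column 4: row 4 has {1, 2, 3, 4, 6} and column 4 has {1, 2, 4, 5, 6}, leaving only 7.
Row 4, column 7: row 4 has {1, 2, 3, 4, 6, 7} and column 7 has {2, 3, 6}, leaving only 5.
Row 3, column 7: row 3 has {1, 2, 6, 7} and column 7 has {2, 3, 5, 6}, leaving only 4.
Row 5, column 3: row 5 has {2, 3, 4, 5, 6} and column 3 has {1, 2}, leaving only 7.
Row 5, column 7: row 5 has {2, 3, 4, 5, 6, 7} and column 7 has {2, 3, 4, 5, 6}, leaving only 1.
Row 6, column 1: row 6 has {1, 5} and column 1 has {1, 3, 4, 5, 6, 7}, leaving only 2.
Row 6, column 4: row 6 has {1, 2, 5} and column 4 has {1, 2, 4, 5, 6, 7}, leaving only 3.
Row 6, column 2: row 6 has {1, 2, 3, 5} and column 2 has {1, 2, 4, 7}, leaving only 6.
Row 2, column 2: row 2 has {1, 2, 3, 4, 7} and column 2 has {1, 2, 4, 6, 7}, leaving only 5.
Row 2, column 6: row 2 has {1, 2, 3, 4, 5, 7} and column 6 has {1, 3, 4, 7}, leaving only 6.
Row 1 already has {1, 2, 3, 4, 7} and column 6 already has {1, 3, 4, 6, 7}, so row 1, column 6 must be 5.

5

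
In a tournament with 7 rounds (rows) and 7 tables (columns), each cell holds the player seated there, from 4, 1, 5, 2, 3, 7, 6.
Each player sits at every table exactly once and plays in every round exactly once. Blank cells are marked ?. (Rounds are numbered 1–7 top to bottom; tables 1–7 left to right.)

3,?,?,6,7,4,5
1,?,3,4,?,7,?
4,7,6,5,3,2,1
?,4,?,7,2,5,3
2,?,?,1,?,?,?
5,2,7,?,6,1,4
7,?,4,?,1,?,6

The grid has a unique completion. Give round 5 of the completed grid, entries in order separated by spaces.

2 3 5 1 4 6 7

Round 5, table 3: round 5 has {1, 2} and table 3 has {4, 3, 7, 6}, leaving only 5.
Round 5, table 5: round 5 has {1, 5, 2} and table 5 has {1, 2, 3, 7, 6}, leaving only 4.
Round 5, table 7: round 5 has {4, 1, 5, 2} and table 7 has {4, 1, 5, 3, 6}, leaving only 7.
Round 1, table 2: round 1 has {4, 5, 3, 7, 6} and table 2 has {4, 2, 7}, leaving only 1.
Round 1, table 3: round 1 has {4, 1, 5, 3, 7, 6} and table 3 has {4, 5, 3, 7, 6}, leaving only 2.
Round 2, table 5: round 2 has {4, 1, 3, 7} and table 5 has {4, 1, 2, 3, 7, 6}, leaving only 5.
Round 2, table 2: round 2 has {4, 1, 5, 3, 7} and table 2 has {4, 1, 2, 7}, leaving only 6.
Round 5, table 2: round 5 has {4, 1, 5, 2, 7} and table 2 has {4, 1, 2, 7, 6}, leaving only 3.
Round 5, table 6: round 5 has {4, 1, 5, 2, 3, 7} and table 6 has {4, 1, 5, 2, 7}, leaving only 6.
So round 5 reads: 2 3 5 1 4 6 7.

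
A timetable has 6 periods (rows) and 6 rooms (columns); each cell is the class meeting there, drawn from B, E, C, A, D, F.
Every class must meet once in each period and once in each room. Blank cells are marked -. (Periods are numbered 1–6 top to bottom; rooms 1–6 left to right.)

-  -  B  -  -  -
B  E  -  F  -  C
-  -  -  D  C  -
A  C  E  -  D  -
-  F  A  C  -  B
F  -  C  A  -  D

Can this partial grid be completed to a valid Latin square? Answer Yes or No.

No

Period 1, room 4: period 1 has {B} and room 4 has {C, A, D, F}, so it must be E.
Period 2, room 3: period 2 has {B, E, C, F} and room 3 has {B, E, C, A}, so it must be D.
Period 2, room 5: period 2 has {B, E, C, D, F} and room 5 has {C, D}, so it must be A.
Period 1, room 5: period 1 has {B, E} and room 5 has {C, A, D}, so it must be F.
Period 1, room 6: period 1 has {B, E, F} and room 6 has {B, C, D}, so it must be A.
Period 1, room 2: period 1 has {B, E, A, F} and room 2 has {E, C, F}, so it must be D.
Period 1, room 1: period 1 has {B, E, A, D, F} and room 1 has {B, A, F}, so it must be C.
Period 3, room 1: period 3 has {C, D} and room 1 has {B, C, A, F}, so it must be E.
Period 3, room 3: period 3 has {E, C, D} and room 3 has {B, E, C, A, D}, so it must be F.
Now period 3, room 6: period 3 together with room 6 already contain {B, E, C, A, D, F} — every symbol — so nothing can go there. The grid has no valid completion.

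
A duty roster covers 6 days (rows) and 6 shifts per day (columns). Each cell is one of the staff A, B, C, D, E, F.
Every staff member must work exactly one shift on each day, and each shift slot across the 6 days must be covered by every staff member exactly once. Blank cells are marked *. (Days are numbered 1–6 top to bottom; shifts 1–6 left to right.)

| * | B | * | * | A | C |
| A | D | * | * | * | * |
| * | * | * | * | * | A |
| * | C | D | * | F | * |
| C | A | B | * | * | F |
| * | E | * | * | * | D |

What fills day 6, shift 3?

Day 3, shift 2: day 3 has {A} and shift 2 has {A, B, C, D, E}, leaving only F.
Day 6, shift 3 is narrowed to {A, C, F}.
If it were C, then day 2, shift 3 would be left with no valid symbol.
If it were F, then day 3, shift 3 would be left with no valid symbol.
So day 6, shift 3 must be A.

A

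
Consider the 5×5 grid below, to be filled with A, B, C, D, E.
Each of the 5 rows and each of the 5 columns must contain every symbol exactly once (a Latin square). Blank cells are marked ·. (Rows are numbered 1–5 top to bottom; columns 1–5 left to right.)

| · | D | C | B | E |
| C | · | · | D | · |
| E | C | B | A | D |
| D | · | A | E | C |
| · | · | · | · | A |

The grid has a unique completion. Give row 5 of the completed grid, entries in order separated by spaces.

B E D C A

Row 5, column 1: row 5 has {A} and column 1 has {C, D, E}, leaving only B.
Row 5, column 2: row 5 has {A, B} and column 2 has {C, D}, leaving only E.
Row 5, column 3: row 5 has {A, B, E} and column 3 has {A, B, C}, leaving only D.
Row 5, column 4: row 5 has {A, B, D, E} and column 4 has {A, B, D, E}, leaving only C.
So row 5 reads: B E D C A.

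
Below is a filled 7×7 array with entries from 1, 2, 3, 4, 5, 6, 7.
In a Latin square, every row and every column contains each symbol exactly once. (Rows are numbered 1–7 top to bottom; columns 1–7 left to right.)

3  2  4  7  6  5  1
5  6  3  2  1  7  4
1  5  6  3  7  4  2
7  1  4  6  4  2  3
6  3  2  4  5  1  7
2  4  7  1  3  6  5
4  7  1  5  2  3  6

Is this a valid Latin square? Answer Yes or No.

No

Column 3 contains 4 twice (at rows 1 and 4), so it is not a permutation.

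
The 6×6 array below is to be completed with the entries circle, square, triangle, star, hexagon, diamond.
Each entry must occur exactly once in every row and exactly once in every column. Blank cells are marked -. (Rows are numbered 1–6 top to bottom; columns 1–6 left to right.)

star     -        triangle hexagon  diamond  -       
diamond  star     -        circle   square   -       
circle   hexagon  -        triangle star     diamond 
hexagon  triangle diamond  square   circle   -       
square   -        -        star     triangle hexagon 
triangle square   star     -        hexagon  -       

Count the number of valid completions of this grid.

1

Row 1, column 2: eliminating its row and column leaves {circle}.
Row 1, column 6: eliminating its row and column leaves {circle, square}.
Row 2, column 3: eliminating its row and column leaves {hexagon}.
Row 2, column 6: eliminating its row and column leaves {triangle}.
Row 3, column 3: eliminating its row and column leaves {square}.
Row 4, column 6: eliminating its row and column leaves {star}.
Row 5, column 2: eliminating its row and column leaves {circle, diamond}.
Row 5, column 3: eliminating its row and column leaves {circle}.
Row 6, column 4: eliminating its row and column leaves {diamond}.
Row 6, column 6: eliminating its row and column leaves {circle}.
Only one assignment across all blanks avoids any row or column repeat, giving 1 completion.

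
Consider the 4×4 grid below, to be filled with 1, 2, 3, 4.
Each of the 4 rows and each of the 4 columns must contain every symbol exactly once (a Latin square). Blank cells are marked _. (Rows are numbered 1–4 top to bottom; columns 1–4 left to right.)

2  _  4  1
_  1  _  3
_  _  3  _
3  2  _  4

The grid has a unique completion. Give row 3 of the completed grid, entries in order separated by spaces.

Row 3, column 2: row 3 has {3} and column 2 has {1, 2}, leaving only 4.
Row 3, column 1: row 3 has {3, 4} and column 1 has {2, 3}, leaving only 1.
Row 3, column 4: row 3 has {1, 3, 4} and column 4 has {1, 3, 4}, leaving only 2.
So row 3 reads: 1 4 3 2.

1 4 3 2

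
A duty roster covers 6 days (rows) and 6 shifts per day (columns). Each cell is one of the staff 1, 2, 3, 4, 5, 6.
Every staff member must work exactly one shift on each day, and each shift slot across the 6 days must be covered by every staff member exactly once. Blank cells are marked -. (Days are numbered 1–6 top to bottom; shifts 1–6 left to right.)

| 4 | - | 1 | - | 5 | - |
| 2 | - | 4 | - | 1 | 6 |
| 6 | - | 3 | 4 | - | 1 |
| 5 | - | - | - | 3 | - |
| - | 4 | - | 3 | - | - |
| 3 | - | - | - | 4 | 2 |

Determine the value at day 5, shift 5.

Day 1, shift 6: day 1 has {1, 4, 5} and shift 6 has {1, 2, 6}, leaving only 3.
Day 2, shift 4: day 2 has {1, 2, 4, 6} and shift 4 has {3, 4}, leaving only 5.
Day 2, shift 2: day 2 has {1, 2, 4, 5, 6} and shift 2 has {4}, leaving only 3.
Day 3, shift 5: day 3 has {1, 3, 4, 6} and shift 5 has {1, 3, 4, 5}, leaving only 2.
Day 5 already has {3, 4} and shift 5 already has {1, 2, 3, 4, 5}, so day 5, shift 5 must be 6.

6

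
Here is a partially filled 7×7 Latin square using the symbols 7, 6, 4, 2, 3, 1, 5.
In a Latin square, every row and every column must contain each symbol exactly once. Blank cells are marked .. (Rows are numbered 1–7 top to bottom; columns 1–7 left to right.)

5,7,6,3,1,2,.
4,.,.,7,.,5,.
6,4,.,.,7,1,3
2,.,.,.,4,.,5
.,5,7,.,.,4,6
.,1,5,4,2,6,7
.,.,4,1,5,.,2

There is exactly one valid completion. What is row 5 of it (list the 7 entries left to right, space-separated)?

1 5 7 2 3 4 6

Row 5, column 4: row 5 has {7, 6, 4, 5} and column 4 has {7, 4, 3, 1}, leaving only 2.
Row 5, column 5: row 5 has {7, 6, 4, 2, 5} and column 5 has {7, 4, 2, 1, 5}, leaving only 3.
Row 5, column 1: row 5 has {7, 6, 4, 2, 3, 5} and column 1 has {6, 4, 2, 5}, leaving only 1.
So row 5 reads: 1 5 7 2 3 4 6.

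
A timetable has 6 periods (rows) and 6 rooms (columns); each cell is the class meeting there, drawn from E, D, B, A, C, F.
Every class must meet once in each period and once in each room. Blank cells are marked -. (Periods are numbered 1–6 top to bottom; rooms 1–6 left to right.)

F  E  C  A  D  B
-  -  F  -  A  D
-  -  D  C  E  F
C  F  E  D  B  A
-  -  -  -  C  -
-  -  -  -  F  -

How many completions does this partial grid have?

Period 2, room 1: eliminating its period and room leaves {E, B}.
Period 2, room 2: eliminating its period and room leaves {B, C}.
Period 2, room 4: eliminating its period and room leaves {E, B}.
Period 3, room 1: eliminating its period and room leaves {B, A}.
Period 3, room 2: eliminating its period and room leaves {B, A}.
Period 5, room 1: eliminating its period and room leaves {E, D, B, A}.
Period 5, room 2: eliminating its period and room leaves {D, B, A}.
Period 5, room 3: eliminating its period and room leaves {B, A}.
Period 5, room 4: eliminating its period and room leaves {E, B, F}.
Period 5, room 6: eliminating its period and room leaves {E}.
Period 6, room 1: eliminating its period and room leaves {E, D, B, A}.
Period 6, room 2: eliminating its period and room leaves {D, B, A, C}.
Period 6, room 3: eliminating its period and room leaves {B, A}.
Period 6, room 4: eliminating its period and room leaves {E, B}.
Period 6, room 6: eliminating its period and room leaves {E, C}.
Enumerating the assignments across these blanks that avoid any period or room repeat gives 5 completions.

5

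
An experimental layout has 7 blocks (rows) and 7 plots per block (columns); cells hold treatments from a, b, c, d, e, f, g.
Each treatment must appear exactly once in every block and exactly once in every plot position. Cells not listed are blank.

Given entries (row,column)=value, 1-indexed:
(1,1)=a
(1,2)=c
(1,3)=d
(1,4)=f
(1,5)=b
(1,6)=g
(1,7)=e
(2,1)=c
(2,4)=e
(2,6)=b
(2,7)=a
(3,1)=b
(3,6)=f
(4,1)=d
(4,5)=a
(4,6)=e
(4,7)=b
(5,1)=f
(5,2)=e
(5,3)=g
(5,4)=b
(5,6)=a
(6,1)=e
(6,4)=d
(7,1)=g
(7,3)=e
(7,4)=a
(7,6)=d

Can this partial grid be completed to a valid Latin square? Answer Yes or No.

No block or plot among the givens repeats a symbol, and propagating forced cells runs into no contradiction.
One valid completion exists (for instance, a c d f b g e / c d f e g b a / b g a c e f d / d f c g a e b / f e g b d a c / e a b d f c g / g b e a c d f).

Yes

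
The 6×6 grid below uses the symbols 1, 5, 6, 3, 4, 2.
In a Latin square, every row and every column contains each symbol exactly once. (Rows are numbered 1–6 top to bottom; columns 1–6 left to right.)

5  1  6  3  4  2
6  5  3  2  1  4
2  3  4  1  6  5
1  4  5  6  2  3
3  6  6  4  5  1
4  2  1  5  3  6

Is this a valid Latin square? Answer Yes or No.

No

Column 3 contains 6 twice (at rows 1 and 5), so it is not a permutation.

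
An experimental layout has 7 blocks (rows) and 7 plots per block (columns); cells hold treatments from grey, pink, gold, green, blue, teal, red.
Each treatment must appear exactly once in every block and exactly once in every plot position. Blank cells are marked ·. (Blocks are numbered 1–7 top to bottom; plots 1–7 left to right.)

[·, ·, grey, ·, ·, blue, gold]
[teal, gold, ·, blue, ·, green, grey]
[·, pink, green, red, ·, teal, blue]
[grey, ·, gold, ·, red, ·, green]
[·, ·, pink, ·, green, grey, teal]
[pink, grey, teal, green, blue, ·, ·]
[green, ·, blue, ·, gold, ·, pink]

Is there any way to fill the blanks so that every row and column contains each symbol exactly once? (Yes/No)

Yes

No block or plot among the givens repeats a symbol, and propagating forced cells runs into no contradiction.
One valid completion exists (for instance, red green grey pink teal blue gold / teal gold red blue pink green grey / gold pink green red grey teal blue / grey blue gold teal red pink green / blue red pink gold green grey teal / pink grey teal green blue gold red / green teal blue grey gold red pink).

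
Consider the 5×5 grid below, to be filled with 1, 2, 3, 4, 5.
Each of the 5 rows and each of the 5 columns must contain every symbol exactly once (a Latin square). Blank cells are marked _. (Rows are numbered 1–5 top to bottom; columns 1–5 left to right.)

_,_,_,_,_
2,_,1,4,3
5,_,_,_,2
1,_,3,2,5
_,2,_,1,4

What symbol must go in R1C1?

4

Row 1, column 5: row 1 has {} and column 5 has {2, 3, 4, 5}, leaving only 1.
Row 2, column 2: row 2 has {1, 2, 3, 4} and column 2 has {2}, leaving only 5.
Row 3, column 3: row 3 has {2, 5} and column 3 has {1, 3}, leaving only 4.
Row 3, column 4: row 3 has {2, 4, 5} and column 4 has {1, 2, 4}, leaving only 3.
Row 1, column 4: row 1 has {1} and column 4 has {1, 2, 3, 4}, leaving only 5.
Row 1, column 3: row 1 has {1, 5} and column 3 has {1, 3, 4}, leaving only 2.
Row 3, column 2: row 3 has {2, 3, 4, 5} and column 2 has {2, 5}, leaving only 1.
Row 4, column 2: row 4 has {1, 2, 3, 5} and column 2 has {1, 2, 5}, leaving only 4.
Row 1, column 2: row 1 has {1, 2, 5} and column 2 has {1, 2, 4, 5}, leaving only 3.
Row 1 already has {1, 2, 3, 5} and column 1 already has {1, 2, 5}, so row 1, column 1 must be 4.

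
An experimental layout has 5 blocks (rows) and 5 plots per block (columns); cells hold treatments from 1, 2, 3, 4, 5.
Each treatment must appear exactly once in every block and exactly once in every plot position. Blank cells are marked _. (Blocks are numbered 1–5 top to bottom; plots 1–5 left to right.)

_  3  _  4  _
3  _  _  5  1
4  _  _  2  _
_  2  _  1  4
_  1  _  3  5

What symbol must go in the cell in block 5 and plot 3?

4

Block 1, plot 5: block 1 has {3, 4} and plot 5 has {1, 4, 5}, leaving only 2.
Block 2, plot 2: block 2 has {1, 3, 5} and plot 2 has {1, 2, 3}, leaving only 4.
Block 2, plot 3: block 2 has {1, 3, 4, 5} and plot 3 has {}, leaving only 2.
Block 5 already has {1, 3, 5} and plot 3 already has {2}, so block 5, plot 3 must be 4.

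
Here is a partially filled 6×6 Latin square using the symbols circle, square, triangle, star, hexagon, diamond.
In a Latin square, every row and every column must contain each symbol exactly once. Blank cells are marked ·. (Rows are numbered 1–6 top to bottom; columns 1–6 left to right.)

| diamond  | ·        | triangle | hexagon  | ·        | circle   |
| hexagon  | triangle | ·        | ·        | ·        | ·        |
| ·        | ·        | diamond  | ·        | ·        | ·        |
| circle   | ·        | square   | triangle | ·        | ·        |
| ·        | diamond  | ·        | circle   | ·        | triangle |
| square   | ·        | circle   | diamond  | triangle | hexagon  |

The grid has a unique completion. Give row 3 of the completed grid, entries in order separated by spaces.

Row 2, column 3: row 2 has {triangle, hexagon} and column 3 has {circle, square, triangle, diamond}, leaving only star.
Row 2, column 4: row 2 has {triangle, star, hexagon} and column 4 has {circle, triangle, hexagon, diamond}, leaving only square.
Row 3, column 4: row 3 has {diamond} and column 4 has {circle, square, triangle, hexagon, diamond}, leaving only star.
Row 3, column 1: row 3 has {star, diamond} and column 1 has {circle, square, hexagon, diamond}, leaving only triangle.
Row 3, column 6: row 3 has {triangle, star, diamond} and column 6 has {circle, triangle, hexagon}, leaving only square.
Row 2, column 6: row 2 has {square, triangle, star, hexagon} and column 6 has {circle, square, triangle, hexagon}, leaving only diamond.
Row 2, column 5: row 2 has {square, triangle, star, hexagon, diamond} and column 5 has {triangle}, leaving only circle.
Row 3, column 5: row 3 has {square, triangle, star, diamond} and column 5 has {circle, triangle}, leaving only hexagon.
Row 3, column 2: row 3 has {square, triangle, star, hexagon, diamond} and column 2 has {triangle, diamond}, leaving only circle.
So row 3 reads: triangle circle diamond star hexagon square.

triangle circle diamond star hexagon square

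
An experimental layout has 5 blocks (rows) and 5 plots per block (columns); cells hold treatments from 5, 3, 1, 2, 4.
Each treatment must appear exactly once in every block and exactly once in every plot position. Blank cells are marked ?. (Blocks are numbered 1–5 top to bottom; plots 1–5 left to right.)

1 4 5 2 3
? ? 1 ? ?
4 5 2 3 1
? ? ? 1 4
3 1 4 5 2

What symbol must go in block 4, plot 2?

Block 2, plot 4: block 2 has {1} and plot 4 has {5, 3, 1, 2}, leaving only 4.
Block 2, plot 5: block 2 has {1, 4} and plot 5 has {3, 1, 2, 4}, leaving only 5.
Block 2, plot 1: block 2 has {5, 1, 4} and plot 1 has {3, 1, 4}, leaving only 2.
Block 2, plot 2: block 2 has {5, 1, 2, 4} and plot 2 has {5, 1, 4}, leaving only 3.
Block 4 already has {1, 4} and plot 2 already has {5, 3, 1, 4}, so block 4, plot 2 must be 2.

2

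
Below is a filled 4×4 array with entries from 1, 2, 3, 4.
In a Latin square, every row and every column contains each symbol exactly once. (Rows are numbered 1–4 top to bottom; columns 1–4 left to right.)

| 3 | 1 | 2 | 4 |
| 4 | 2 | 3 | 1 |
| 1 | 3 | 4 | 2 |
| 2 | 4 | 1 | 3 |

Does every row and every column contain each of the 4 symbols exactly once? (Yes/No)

Each row is a permutation of the 4 symbols, and so is each column.

Yes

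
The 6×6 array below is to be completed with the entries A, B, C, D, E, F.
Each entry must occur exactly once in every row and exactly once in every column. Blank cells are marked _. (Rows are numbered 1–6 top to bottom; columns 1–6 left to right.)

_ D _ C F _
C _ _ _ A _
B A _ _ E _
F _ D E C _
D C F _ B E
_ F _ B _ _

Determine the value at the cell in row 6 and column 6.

C

Row 3, column 3: row 3 has {A, B, E} and column 3 has {D, F}, leaving only C.
Row 4, column 2: row 4 has {C, D, E, F} and column 2 has {A, C, D, F}, leaving only B.
Row 2, column 2: row 2 has {A, C} and column 2 has {A, B, C, D, F}, leaving only E.
Row 2, column 3: row 2 has {A, C, E} and column 3 has {C, D, F}, leaving only B.
Row 4, column 6: row 4 has {B, C, D, E, F} and column 6 has {E}, leaving only A.
Row 1, column 6: row 1 has {C, D, F} and column 6 has {A, E}, leaving only B.
Row 5, column 4: row 5 has {B, C, D, E, F} and column 4 has {B, C, E}, leaving only A.
Row 6, column 5: row 6 has {B, F} and column 5 has {A, B, C, E, F}, leaving only D.
Row 6 already has {B, D, F} and column 6 already has {A, B, E}, so row 6, column 6 must be C.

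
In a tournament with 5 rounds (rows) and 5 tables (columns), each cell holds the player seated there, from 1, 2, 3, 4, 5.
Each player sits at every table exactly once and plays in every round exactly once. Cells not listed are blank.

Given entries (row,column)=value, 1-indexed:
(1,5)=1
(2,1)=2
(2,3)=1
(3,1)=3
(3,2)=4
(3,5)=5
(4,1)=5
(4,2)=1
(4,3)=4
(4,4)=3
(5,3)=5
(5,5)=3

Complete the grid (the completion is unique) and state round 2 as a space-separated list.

Round 2, table 5: round 2 has {1, 2} and table 5 has {1, 3, 5}, leaving only 4.
Round 2, table 4: round 2 has {1, 2, 4} and table 4 has {3}, leaving only 5.
Round 2, table 2: round 2 has {1, 2, 4, 5} and table 2 has {1, 4}, leaving only 3.
So round 2 reads: 2 3 1 5 4.

2 3 1 5 4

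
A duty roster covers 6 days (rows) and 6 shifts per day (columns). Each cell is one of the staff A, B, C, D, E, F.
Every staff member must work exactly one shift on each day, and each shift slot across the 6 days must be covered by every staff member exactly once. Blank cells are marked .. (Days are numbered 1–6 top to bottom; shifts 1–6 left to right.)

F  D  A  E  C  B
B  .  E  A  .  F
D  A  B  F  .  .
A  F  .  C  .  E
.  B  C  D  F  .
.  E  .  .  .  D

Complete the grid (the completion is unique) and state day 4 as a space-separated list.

Day 4, shift 3: day 4 has {A, C, E, F} and shift 3 has {A, B, C, E}, leaving only D.
Day 4, shift 5: day 4 has {A, C, D, E, F} and shift 5 has {C, F}, leaving only B.
So day 4 reads: A F D C B E.

A F D C B E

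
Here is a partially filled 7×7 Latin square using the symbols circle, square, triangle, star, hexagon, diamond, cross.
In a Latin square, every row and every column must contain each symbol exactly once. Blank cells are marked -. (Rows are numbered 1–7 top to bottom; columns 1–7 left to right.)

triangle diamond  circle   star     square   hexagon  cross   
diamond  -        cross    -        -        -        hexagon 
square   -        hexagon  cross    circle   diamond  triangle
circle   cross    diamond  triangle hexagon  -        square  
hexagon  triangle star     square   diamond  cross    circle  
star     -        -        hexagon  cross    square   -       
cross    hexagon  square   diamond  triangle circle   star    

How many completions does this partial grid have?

Row 2, column 2: eliminating its row and column leaves {circle, square, star}.
Row 2, column 4: eliminating its row and column leaves {circle}.
Row 2, column 5: eliminating its row and column leaves {star}.
Row 2, column 6: eliminating its row and column leaves {triangle, star}.
Row 3, column 2: eliminating its row and column leaves {star}.
Row 4, column 6: eliminating its row and column leaves {star}.
Row 6, column 2: eliminating its row and column leaves {circle}.
Row 6, column 3: eliminating its row and column leaves {triangle}.
Row 6, column 7: eliminating its row and column leaves {diamond}.
Only one assignment across all blanks avoids any row or column repeat, giving 1 completion.

1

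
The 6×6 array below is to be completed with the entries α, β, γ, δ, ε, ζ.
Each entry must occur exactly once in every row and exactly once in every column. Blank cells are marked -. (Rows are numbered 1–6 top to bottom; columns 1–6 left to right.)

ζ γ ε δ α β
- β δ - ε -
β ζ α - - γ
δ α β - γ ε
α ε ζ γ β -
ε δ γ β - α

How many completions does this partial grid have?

1

Row 2, column 1: eliminating its row and column leaves {γ}.
Row 2, column 4: eliminating its row and column leaves {α, ζ}.
Row 2, column 6: eliminating its row and column leaves {ζ}.
Row 3, column 4: eliminating its row and column leaves {ε}.
Row 3, column 5: eliminating its row and column leaves {δ}.
Row 4, column 4: eliminating its row and column leaves {ζ}.
Row 5, column 6: eliminating its row and column leaves {δ}.
Row 6, column 5: eliminating its row and column leaves {ζ}.
Only one assignment across all blanks avoids any row or column repeat, giving 1 completion.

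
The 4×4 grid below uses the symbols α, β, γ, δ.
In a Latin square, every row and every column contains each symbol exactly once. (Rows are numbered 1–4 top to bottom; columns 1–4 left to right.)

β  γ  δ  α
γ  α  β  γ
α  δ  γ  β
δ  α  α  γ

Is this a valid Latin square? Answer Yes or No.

Row 2 contains γ twice (at columns 1 and 4); row 4 is also not a permutation.

No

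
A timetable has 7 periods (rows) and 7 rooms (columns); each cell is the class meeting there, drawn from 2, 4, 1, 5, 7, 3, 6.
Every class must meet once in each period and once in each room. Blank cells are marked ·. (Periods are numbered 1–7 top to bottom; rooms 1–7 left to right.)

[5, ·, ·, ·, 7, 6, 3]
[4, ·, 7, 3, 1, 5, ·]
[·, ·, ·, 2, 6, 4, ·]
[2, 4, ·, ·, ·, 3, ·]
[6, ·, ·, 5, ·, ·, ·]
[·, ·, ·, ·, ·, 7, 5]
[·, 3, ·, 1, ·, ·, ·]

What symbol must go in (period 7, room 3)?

5

Period 1, room 4: period 1 has {5, 7, 3, 6} and room 4 has {2, 1, 5, 3}, leaving only 4.
Period 4, room 5: period 4 has {2, 4, 3} and room 5 has {1, 7, 6}, leaving only 5.
Period 6, room 4: period 6 has {5, 7} and room 4 has {2, 4, 1, 5, 3}, leaving only 6.
Period 4, room 4: period 4 has {2, 4, 5, 3} and room 4 has {2, 4, 1, 5, 3, 6}, leaving only 7.
Period 7, room 1: period 7 has {1, 3} and room 1 has {2, 4, 5, 6}, leaving only 7.
Period 7, room 6: period 7 has {1, 7, 3} and room 6 has {4, 5, 7, 3, 6}, leaving only 2.
Period 5, room 6: period 5 has {5, 6} and room 6 has {2, 4, 5, 7, 3, 6}, leaving only 1.
Period 7, room 5: period 7 has {2, 1, 7, 3} and room 5 has {1, 5, 7, 6}, leaving only 4.
Period 7, room 7: period 7 has {2, 4, 1, 7, 3} and room 7 has {5, 3}, leaving only 6.
Period 7 already has {2, 4, 1, 7, 3, 6} and room 3 already has {7}, so period 7, room 3 must be 5.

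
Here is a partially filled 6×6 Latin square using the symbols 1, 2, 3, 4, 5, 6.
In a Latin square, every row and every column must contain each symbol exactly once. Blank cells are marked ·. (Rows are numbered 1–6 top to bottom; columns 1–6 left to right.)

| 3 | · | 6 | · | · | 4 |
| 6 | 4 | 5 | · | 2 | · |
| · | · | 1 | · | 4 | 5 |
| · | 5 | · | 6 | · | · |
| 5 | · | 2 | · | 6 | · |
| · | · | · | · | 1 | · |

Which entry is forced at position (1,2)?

Row 1, column 5: row 1 has {3, 4, 6} and column 5 has {1, 2, 4, 6}, leaving only 5.
Row 3, column 1: row 3 has {1, 4, 5} and column 1 has {3, 5, 6}, leaving only 2.
Row 3, column 4: row 3 has {1, 2, 4, 5} and column 4 has {6}, leaving only 3.
Row 2, column 4: row 2 has {2, 4, 5, 6} and column 4 has {3, 6}, leaving only 1.
Row 1, column 4: row 1 has {3, 4, 5, 6} and column 4 has {1, 3, 6}, leaving only 2.
Row 1 already has {2, 3, 4, 5, 6} and column 2 already has {4, 5}, so row 1, column 2 must be 1.

1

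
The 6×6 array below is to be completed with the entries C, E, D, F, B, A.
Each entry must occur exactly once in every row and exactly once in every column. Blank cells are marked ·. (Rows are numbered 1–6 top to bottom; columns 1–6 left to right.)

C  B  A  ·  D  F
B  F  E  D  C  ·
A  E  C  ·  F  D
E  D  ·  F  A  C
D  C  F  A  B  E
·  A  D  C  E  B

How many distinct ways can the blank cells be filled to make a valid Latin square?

Row 1, column 4: eliminating its row and column leaves {E}.
Row 2, column 6: eliminating its row and column leaves {A}.
Row 3, column 4: eliminating its row and column leaves {B}.
Row 4, column 3: eliminating its row and column leaves {B}.
Row 6, column 1: eliminating its row and column leaves {F}.
Only one assignment across all blanks avoids any row or column repeat, giving 1 completion.

1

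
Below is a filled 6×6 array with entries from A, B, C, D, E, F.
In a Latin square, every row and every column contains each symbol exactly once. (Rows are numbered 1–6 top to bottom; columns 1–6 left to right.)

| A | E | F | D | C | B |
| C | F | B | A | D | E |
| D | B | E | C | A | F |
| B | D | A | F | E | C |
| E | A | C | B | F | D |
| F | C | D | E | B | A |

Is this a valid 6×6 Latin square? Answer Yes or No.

Each row is a permutation of the 6 symbols, and so is each column.

Yes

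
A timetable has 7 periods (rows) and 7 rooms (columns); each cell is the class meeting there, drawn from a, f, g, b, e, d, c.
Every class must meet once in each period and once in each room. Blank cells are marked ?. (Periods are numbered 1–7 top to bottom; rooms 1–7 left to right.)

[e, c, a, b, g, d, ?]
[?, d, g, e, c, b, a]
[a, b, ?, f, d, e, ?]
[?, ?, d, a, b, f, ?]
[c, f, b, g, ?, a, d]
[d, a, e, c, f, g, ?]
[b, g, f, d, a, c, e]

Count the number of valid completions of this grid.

Period 1, room 7: eliminating its period and room leaves {f}.
Period 2, room 1: eliminating its period and room leaves {f}.
Period 3, room 3: eliminating its period and room leaves {c}.
Period 3, room 7: eliminating its period and room leaves {g, c}.
Period 4, room 1: eliminating its period and room leaves {g}.
Period 4, room 2: eliminating its period and room leaves {e}.
Period 4, room 7: eliminating its period and room leaves {g, c}.
Period 5, room 5: eliminating its period and room leaves {e}.
Period 6, room 7: eliminating its period and room leaves {b}.
Only one assignment across all blanks avoids any period or room repeat, giving 1 completion.

1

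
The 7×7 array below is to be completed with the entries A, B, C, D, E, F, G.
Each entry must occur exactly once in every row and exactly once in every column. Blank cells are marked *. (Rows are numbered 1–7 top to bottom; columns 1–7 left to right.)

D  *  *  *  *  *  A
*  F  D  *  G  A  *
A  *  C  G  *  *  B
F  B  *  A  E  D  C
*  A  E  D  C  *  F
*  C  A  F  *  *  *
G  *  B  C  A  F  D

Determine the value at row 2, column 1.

Row 2, column 7: row 2 has {A, D, F, G} and column 7 has {A, B, C, D, F}, leaving only E.
Row 2, column 4: row 2 has {A, D, E, F, G} and column 4 has {A, C, D, F, G}, leaving only B.
Row 2 already has {A, B, D, E, F, G} and column 1 already has {A, D, F, G}, so row 2, column 1 must be C.

C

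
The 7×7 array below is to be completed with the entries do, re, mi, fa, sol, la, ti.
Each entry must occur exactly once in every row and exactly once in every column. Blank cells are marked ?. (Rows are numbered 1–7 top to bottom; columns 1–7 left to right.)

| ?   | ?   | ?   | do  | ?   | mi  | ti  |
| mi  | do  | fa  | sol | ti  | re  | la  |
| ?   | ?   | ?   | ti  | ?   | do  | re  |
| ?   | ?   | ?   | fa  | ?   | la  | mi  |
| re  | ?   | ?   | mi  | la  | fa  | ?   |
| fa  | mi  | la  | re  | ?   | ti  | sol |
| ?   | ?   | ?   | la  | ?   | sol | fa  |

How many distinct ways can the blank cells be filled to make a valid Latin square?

Row 1, column 1: eliminating its row and column leaves {sol, la}.
Row 1, column 2: eliminating its row and column leaves {re, fa, sol, la}.
Row 1, column 3: eliminating its row and column leaves {re, sol}.
Row 1, column 5: eliminating its row and column leaves {re, fa, sol}.
Row 3, column 1: eliminating its row and column leaves {sol, la}.
Row 3, column 2: eliminating its row and column leaves {fa, sol, la}.
Row 3, column 3: eliminating its row and column leaves {mi, sol}.
Row 3, column 5: eliminating its row and column leaves {mi, fa, sol}.
Row 4, column 1: eliminating its row and column leaves {do, sol, ti}.
Row 4, column 2: eliminating its row and column leaves {re, sol, ti}.
Row 4, column 3: eliminating its row and column leaves {do, re, sol, ti}.
Row 4, column 5: eliminating its row and column leaves {do, re, sol}.
Row 5, column 2: eliminating its row and column leaves {sol, ti}.
Row 5, column 3: eliminating its row and column leaves {do, sol, ti}.
Row 5, column 7: eliminating its row and column leaves {do}.
Row 6, column 5: eliminating its row and column leaves {do}.
Row 7, column 1: eliminating its row and column leaves {do, ti}.
Row 7, column 2: eliminating its row and column leaves {re, ti}.
Row 7, column 3: eliminating its row and column leaves {do, re, mi, ti}.
Row 7, column 5: eliminating its row and column leaves {do, re, mi}.
Enumerating the assignments across these blanks that avoid any row or column repeat gives 9 completions.

9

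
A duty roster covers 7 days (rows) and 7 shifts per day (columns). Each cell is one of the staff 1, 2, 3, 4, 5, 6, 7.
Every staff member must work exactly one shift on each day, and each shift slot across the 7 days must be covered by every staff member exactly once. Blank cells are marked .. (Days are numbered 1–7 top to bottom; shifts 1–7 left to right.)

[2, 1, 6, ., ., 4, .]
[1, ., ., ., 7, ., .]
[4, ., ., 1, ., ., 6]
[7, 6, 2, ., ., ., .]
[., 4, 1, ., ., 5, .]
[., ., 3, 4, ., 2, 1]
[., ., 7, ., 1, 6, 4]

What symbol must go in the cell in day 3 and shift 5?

Day 2, shift 6: day 2 has {1, 7} and shift 6 has {2, 4, 5, 6}, leaving only 3.
Day 3, shift 3: day 3 has {1, 4, 6} and shift 3 has {1, 2, 3, 6, 7}, leaving only 5.
Day 2, shift 3: day 2 has {1, 3, 7} and shift 3 has {1, 2, 3, 5, 6, 7}, leaving only 4.
Day 3, shift 6: day 3 has {1, 4, 5, 6} and shift 6 has {2, 3, 4, 5, 6}, leaving only 7.
Day 4, shift 6: day 4 has {2, 6, 7} and shift 6 has {2, 3, 4, 5, 6, 7}, leaving only 1.
Day 3, shift 5 is narrowed to {2, 3}.
If it were 3, then day 7, shift 2 would be left with no valid symbol.
So day 3, shift 5 must be 2.

2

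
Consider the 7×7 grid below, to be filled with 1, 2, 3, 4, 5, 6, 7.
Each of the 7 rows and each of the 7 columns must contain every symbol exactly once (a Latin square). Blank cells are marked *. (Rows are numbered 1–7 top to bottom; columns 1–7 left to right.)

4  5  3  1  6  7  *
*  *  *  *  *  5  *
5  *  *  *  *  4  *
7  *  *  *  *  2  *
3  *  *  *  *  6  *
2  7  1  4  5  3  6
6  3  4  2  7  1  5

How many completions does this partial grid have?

Row 1, column 7: eliminating its row and column leaves {2}.
Row 2, column 1: eliminating its row and column leaves {1}.
Row 2, column 2: eliminating its row and column leaves {1, 2, 4, 6}.
Row 2, column 3: eliminating its row and column leaves {2, 6, 7}.
Row 2, column 4: eliminating its row and column leaves {3, 6, 7}.
Row 2, column 5: eliminating its row and column leaves {1, 2, 3, 4}.
Row 2, column 7: eliminating its row and column leaves {1, 2, 3, 4, 7}.
Row 3, column 2: eliminating its row and column leaves {1, 2, 6}.
Row 3, column 3: eliminating its row and column leaves {2, 6, 7}.
Row 3, column 4: eliminating its row and column leaves {3, 6, 7}.
Row 3, column 5: eliminating its row and column leaves {1, 2, 3}.
Row 3, column 7: eliminating its row and column leaves {1, 2, 3, 7}.
Row 4, column 2: eliminating its row and column leaves {1, 4, 6}.
Row 4, column 3: eliminating its row and column leaves {5, 6}.
Row 4, column 4: eliminating its row and column leaves {3, 5, 6}.
Row 4, column 5: eliminating its row and column leaves {1, 3, 4}.
Row 4, column 7: eliminating its row and column leaves {1, 3, 4}.
Row 5, column 2: eliminating its row and column leaves {1, 2, 4}.
Row 5, column 3: eliminating its row and column leaves {2, 5, 7}.
Row 5, column 4: eliminating its row and column leaves {5, 7}.
Row 5, column 5: eliminating its row and column leaves {1, 2, 4}.
Row 5, column 7: eliminating its row and column leaves {1, 2, 4, 7}.
Enumerating the assignments across these blanks that avoid any row or column repeat gives 44 completions.

44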